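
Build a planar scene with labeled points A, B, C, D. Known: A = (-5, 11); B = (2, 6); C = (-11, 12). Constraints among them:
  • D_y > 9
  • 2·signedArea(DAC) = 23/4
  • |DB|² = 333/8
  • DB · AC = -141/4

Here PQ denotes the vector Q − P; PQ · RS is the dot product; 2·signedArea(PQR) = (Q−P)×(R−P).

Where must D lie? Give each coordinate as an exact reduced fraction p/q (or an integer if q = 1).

1. D_x = -13/4  [2·signedArea(DAC) = 23/4 ∩ DB · AC = -141/4]
2. D_y = 39/4  [2·signedArea(DAC) = 23/4 ∩ DB · AC = -141/4]
   → D = (-13/4, 39/4)

D = (-13/4, 39/4)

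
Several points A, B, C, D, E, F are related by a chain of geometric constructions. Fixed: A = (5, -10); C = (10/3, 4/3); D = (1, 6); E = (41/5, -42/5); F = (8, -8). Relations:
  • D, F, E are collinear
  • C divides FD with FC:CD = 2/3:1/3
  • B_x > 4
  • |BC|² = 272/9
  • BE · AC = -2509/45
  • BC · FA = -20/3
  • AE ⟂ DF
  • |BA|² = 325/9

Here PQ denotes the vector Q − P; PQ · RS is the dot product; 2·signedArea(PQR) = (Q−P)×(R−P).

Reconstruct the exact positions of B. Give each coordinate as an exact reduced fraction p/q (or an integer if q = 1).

B = (14/3, -4)

1. B_x = 14/3  [BC · FA = -20/3 ∩ BE · AC = -2509/45]
2. B_y = -4  [BC · FA = -20/3 ∩ BE · AC = -2509/45]
   → B = (14/3, -4)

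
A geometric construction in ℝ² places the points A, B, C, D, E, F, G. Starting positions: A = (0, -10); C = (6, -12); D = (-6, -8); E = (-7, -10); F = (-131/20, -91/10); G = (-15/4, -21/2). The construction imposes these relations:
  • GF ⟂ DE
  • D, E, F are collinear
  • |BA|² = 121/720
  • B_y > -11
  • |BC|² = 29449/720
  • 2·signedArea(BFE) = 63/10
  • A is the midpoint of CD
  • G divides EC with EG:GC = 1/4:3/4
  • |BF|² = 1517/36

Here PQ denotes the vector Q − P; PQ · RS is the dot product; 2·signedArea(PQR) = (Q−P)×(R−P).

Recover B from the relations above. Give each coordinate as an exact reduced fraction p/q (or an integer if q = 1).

B = (-11/60, -311/30)

1. B_x = -11/60  [line 9/10·x + -9/20·y + -9/2 = 0 ∩ |BF|² = 1517/36]
2. B_y = -311/30  [line 9/10·x + -9/20·y + -9/2 = 0 ∩ |BF|² = 1517/36]
   → B = (-11/60, -311/30)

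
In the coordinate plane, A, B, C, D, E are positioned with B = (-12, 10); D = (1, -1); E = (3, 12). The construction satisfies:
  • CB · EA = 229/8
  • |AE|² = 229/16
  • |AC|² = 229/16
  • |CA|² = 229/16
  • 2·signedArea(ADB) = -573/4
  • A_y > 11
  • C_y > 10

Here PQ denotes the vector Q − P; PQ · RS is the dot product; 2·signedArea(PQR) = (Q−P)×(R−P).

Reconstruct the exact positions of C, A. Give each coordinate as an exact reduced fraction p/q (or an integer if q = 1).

A = (-3/4, 23/2)
C = (-9/2, 11)

1. A_x = -3/4  [line -11·x + -13·y + 565/4 = 0 ∩ |AE|² = 229/16]
2. A_y = 23/2  [line -11·x + -13·y + 565/4 = 0 ∩ |AE|² = 229/16]
   → A = (-3/4, 23/2)
3. C_x = -9/2  [line 15/4·x + 1/2·y + 91/8 = 0 ∩ |CA|² = 229/16]
4. C_y = 11  [line 15/4·x + 1/2·y + 91/8 = 0 ∩ |CA|² = 229/16]
   → C = (-9/2, 11)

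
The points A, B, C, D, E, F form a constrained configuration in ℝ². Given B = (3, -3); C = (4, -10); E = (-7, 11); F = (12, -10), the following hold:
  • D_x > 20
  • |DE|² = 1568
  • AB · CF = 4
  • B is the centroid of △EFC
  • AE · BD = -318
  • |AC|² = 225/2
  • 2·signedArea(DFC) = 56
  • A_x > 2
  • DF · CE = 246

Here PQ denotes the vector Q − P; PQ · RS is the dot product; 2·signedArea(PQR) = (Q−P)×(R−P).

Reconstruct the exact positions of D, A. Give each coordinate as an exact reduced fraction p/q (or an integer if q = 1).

A = (5/2, 1/2)
D = (21, -17)

1. D_x = 21  [2·signedArea(DFC) = 56 ∩ DF · CE = 246]
2. D_y = -17  [2·signedArea(DFC) = 56 ∩ DF · CE = 246]
   → D = (21, -17)
3. A_x = 5/2  [AE · BD = -318 ∩ AB · CF = 4]
4. A_y = 1/2  [AE · BD = -318 ∩ AB · CF = 4]
   → A = (5/2, 1/2)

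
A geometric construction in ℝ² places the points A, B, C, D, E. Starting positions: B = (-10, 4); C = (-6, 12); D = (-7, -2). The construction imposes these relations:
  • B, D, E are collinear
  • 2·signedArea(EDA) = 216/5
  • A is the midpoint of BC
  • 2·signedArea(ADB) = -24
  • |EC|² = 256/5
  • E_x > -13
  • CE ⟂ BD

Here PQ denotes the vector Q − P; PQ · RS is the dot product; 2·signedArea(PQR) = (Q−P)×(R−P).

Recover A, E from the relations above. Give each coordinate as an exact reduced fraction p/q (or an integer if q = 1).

1. A_x = -8  [A is the midpoint of BC]
2. A_y = 8  [A is the midpoint of BC]
   → A = (-8, 8)
3. E_x = -62/5  [B, D, E are collinear ∩ CE ⟂ BD]
4. E_y = 44/5  [B, D, E are collinear ∩ CE ⟂ BD]
   → E = (-62/5, 44/5)

A = (-8, 8)
E = (-62/5, 44/5)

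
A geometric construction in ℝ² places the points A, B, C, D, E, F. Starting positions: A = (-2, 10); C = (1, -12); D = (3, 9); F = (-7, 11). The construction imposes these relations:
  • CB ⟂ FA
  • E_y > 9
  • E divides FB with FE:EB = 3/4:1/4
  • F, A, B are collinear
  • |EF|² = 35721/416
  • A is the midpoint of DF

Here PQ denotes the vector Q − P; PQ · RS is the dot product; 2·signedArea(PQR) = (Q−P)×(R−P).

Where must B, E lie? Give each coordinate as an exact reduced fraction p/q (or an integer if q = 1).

1. B_x = 133/26  [F, A, B are collinear ∩ CB ⟂ FA]
2. B_y = 223/26  [F, A, B are collinear ∩ CB ⟂ FA]
   → B = (133/26, 223/26)
3. E_x = 217/104  [E divides FB with FE:EB = 3/4:1/4]
4. E_y = 955/104  [E divides FB with FE:EB = 3/4:1/4]
   → E = (217/104, 955/104)

B = (133/26, 223/26)
E = (217/104, 955/104)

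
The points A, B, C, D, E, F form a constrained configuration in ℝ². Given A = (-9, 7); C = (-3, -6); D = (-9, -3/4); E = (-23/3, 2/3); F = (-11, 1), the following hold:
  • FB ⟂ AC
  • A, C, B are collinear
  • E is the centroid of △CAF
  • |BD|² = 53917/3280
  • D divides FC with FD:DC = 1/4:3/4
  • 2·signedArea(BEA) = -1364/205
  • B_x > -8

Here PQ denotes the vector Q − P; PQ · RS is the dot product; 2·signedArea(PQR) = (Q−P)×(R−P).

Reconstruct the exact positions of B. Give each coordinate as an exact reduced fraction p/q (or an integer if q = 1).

1. B_x = -1449/205  [A, C, B are collinear ∩ FB ⟂ AC]
2. B_y = 577/205  [A, C, B are collinear ∩ FB ⟂ AC]
   → B = (-1449/205, 577/205)

B = (-1449/205, 577/205)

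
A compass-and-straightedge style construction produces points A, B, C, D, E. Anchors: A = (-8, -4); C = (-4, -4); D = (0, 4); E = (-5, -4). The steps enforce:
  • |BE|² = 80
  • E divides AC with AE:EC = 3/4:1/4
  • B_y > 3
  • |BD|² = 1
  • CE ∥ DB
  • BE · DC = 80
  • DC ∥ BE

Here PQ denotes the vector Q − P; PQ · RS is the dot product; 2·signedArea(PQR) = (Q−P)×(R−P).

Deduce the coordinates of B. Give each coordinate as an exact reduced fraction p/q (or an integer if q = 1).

B = (-1, 4)

1. B_x = -1  [DC ∥ BE ∩ CE ∥ DB]
2. B_y = 4  [DC ∥ BE ∩ CE ∥ DB]
   → B = (-1, 4)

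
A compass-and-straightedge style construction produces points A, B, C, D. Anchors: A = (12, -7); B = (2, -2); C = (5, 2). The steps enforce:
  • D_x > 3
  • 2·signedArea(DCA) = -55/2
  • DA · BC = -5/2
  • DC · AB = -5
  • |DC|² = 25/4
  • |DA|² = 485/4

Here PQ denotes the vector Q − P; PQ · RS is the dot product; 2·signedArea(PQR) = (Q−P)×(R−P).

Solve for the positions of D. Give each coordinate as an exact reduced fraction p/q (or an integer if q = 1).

D = (7/2, 0)

1. D_x = 7/2  [DC · AB = -5 ∩ 2·signedArea(DCA) = -55/2]
2. D_y = 0  [DC · AB = -5 ∩ 2·signedArea(DCA) = -55/2]
   → D = (7/2, 0)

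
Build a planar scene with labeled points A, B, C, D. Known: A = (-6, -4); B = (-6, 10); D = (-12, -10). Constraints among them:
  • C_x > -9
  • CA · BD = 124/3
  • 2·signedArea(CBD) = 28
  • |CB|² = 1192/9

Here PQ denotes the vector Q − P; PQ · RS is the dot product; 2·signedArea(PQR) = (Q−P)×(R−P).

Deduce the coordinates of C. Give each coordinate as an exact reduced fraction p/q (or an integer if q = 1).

C = (-8, -4/3)

1. C_x = -8  [2·signedArea(CBD) = 28 ∩ CA · BD = 124/3]
2. C_y = -4/3  [2·signedArea(CBD) = 28 ∩ CA · BD = 124/3]
   → C = (-8, -4/3)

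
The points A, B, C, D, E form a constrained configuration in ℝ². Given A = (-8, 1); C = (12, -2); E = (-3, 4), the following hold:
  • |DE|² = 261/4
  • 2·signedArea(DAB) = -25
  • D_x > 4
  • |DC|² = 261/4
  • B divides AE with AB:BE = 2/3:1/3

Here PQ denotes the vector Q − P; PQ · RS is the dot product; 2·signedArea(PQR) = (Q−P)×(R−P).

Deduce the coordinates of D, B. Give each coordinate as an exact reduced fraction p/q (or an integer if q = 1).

B = (-14/3, 3)
D = (9/2, 1)

1. B_x = -14/3  [B divides AE with AB:BE = 2/3:1/3]
2. B_y = 3  [B divides AE with AB:BE = 2/3:1/3]
   → B = (-14/3, 3)
3. D_x = 9/2  [line -2·x + 10/3·y + 17/3 = 0 ∩ |DE|² = 261/4]
4. D_y = 1  [line -2·x + 10/3·y + 17/3 = 0 ∩ |DE|² = 261/4]
   → D = (9/2, 1)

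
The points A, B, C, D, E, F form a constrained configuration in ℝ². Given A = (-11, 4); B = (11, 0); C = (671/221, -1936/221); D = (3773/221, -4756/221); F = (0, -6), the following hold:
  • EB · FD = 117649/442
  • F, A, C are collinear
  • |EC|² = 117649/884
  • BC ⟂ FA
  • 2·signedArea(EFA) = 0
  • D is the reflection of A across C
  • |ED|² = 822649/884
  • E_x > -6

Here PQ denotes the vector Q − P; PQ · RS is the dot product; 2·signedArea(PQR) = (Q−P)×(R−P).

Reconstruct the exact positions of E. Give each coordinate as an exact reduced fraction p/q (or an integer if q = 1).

E = (-11/2, -1)

1. E_x = -11/2  [2·signedArea(EFA) = 0 ∩ EB · FD = 117649/442]
2. E_y = -1  [2·signedArea(EFA) = 0 ∩ EB · FD = 117649/442]
   → E = (-11/2, -1)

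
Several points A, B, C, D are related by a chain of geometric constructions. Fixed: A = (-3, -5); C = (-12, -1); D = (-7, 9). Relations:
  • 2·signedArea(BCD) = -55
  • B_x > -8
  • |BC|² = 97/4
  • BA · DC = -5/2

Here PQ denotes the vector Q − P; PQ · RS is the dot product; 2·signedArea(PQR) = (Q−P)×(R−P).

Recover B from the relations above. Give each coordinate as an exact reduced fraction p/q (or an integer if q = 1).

1. B_x = -15/2  [2·signedArea(BCD) = -55 ∩ BA · DC = -5/2]
2. B_y = -3  [2·signedArea(BCD) = -55 ∩ BA · DC = -5/2]
   → B = (-15/2, -3)

B = (-15/2, -3)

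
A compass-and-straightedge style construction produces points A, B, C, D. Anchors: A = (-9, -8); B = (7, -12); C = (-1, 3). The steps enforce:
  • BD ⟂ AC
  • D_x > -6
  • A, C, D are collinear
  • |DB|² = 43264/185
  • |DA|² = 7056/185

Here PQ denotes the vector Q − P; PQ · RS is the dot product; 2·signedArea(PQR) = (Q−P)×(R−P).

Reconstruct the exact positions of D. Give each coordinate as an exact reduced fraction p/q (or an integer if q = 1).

D = (-993/185, -556/185)

1. D_x = -993/185  [A, C, D are collinear ∩ BD ⟂ AC]
2. D_y = -556/185  [A, C, D are collinear ∩ BD ⟂ AC]
   → D = (-993/185, -556/185)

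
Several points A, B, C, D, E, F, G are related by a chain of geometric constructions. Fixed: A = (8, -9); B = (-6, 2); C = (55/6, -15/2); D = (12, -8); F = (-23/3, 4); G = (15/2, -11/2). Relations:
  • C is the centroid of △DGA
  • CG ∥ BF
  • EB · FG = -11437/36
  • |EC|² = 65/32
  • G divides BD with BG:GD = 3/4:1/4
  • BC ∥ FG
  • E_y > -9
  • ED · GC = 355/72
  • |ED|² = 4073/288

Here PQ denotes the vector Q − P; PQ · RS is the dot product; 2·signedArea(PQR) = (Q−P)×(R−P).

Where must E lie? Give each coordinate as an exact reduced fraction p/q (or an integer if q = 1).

E = (199/24, -69/8)

1. E_x = 199/24  [EB · FG = -11437/36 ∩ ED · GC = 355/72]
2. E_y = -69/8  [EB · FG = -11437/36 ∩ ED · GC = 355/72]
   → E = (199/24, -69/8)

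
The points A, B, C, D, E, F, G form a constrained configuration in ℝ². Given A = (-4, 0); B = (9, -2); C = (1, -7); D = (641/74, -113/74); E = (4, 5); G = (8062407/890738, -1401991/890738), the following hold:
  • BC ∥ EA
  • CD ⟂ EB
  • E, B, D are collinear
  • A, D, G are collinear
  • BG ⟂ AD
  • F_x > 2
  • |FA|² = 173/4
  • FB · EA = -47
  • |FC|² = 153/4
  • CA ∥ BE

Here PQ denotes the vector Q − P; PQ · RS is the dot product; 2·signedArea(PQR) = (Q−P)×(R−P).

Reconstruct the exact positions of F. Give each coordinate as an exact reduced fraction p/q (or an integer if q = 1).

F = (5/2, -1)

1. F_x = 5/2  [line 8·x + 5·y + -15 = 0 ∩ |FA|² = 173/4]
2. F_y = -1  [line 8·x + 5·y + -15 = 0 ∩ |FA|² = 173/4]
   → F = (5/2, -1)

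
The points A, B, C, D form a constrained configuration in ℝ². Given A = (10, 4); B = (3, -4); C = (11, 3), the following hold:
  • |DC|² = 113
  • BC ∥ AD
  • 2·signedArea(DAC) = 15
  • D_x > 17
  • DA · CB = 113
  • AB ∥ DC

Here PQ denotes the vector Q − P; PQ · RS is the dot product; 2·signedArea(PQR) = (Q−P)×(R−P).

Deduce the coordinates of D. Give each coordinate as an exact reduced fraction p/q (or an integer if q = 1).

D = (18, 11)

1. D_x = 18  [AB ∥ DC ∩ BC ∥ AD]
2. D_y = 11  [AB ∥ DC ∩ BC ∥ AD]
   → D = (18, 11)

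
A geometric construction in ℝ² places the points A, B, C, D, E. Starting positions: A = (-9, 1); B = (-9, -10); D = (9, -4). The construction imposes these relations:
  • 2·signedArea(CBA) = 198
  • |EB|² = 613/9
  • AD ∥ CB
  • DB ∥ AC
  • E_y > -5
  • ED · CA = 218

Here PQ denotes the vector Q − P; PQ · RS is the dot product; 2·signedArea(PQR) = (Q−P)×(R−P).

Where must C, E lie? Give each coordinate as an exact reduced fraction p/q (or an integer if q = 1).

C = (-27, -5)
E = (-3, -13/3)

1. C_x = -27  [AD ∥ CB ∩ DB ∥ AC]
2. C_y = -5  [AD ∥ CB ∩ DB ∥ AC]
   → C = (-27, -5)
3. E_x = -3  [line -18·x + -6·y + -80 = 0 ∩ |EB|² = 613/9]
4. E_y = -13/3  [line -18·x + -6·y + -80 = 0 ∩ |EB|² = 613/9]
   → E = (-3, -13/3)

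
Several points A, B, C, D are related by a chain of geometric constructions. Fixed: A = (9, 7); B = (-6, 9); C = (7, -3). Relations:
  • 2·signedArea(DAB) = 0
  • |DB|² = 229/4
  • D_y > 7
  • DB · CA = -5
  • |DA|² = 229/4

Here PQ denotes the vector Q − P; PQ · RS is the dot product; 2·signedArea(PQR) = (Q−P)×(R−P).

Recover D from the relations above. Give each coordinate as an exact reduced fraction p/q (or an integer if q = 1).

1. D_x = 3/2  [2·signedArea(DAB) = 0 ∩ DB · CA = -5]
2. D_y = 8  [2·signedArea(DAB) = 0 ∩ DB · CA = -5]
   → D = (3/2, 8)

D = (3/2, 8)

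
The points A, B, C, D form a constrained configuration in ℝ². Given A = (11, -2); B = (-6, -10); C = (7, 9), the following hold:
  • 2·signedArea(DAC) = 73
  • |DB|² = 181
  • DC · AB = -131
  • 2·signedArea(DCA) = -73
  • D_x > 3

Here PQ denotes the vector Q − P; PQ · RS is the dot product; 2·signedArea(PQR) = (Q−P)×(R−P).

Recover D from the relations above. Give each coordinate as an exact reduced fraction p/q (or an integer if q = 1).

1. D_x = 4  [2·signedArea(DAC) = 73 ∩ DC · AB = -131]
2. D_y = -1  [2·signedArea(DAC) = 73 ∩ DC · AB = -131]
   → D = (4, -1)

D = (4, -1)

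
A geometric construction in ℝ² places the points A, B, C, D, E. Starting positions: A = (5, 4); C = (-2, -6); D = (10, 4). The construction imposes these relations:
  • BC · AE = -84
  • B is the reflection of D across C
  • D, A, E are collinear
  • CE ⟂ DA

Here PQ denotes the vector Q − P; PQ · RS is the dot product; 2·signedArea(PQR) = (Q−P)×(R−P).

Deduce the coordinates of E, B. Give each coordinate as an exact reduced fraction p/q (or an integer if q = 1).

B = (-14, -16)
E = (-2, 4)

1. E_x = -2  [D, A, E are collinear ∩ CE ⟂ DA]
2. E_y = 4  [D, A, E are collinear ∩ CE ⟂ DA]
   → E = (-2, 4)
3. B_x = -14  [B is the reflection of D across C]
4. B_y = -16  [B is the reflection of D across C]
   → B = (-14, -16)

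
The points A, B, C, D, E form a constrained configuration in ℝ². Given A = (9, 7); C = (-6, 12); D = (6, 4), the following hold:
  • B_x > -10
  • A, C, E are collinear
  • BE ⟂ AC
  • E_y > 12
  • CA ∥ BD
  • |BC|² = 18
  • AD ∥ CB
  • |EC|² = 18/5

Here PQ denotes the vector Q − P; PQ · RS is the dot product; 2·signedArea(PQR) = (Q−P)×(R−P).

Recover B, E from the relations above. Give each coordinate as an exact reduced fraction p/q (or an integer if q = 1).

B = (-9, 9)
E = (-39/5, 63/5)

1. B_x = -9  [CA ∥ BD ∩ AD ∥ CB]
2. B_y = 9  [CA ∥ BD ∩ AD ∥ CB]
   → B = (-9, 9)
3. E_x = -39/5  [A, C, E are collinear ∩ BE ⟂ AC]
4. E_y = 63/5  [A, C, E are collinear ∩ BE ⟂ AC]
   → E = (-39/5, 63/5)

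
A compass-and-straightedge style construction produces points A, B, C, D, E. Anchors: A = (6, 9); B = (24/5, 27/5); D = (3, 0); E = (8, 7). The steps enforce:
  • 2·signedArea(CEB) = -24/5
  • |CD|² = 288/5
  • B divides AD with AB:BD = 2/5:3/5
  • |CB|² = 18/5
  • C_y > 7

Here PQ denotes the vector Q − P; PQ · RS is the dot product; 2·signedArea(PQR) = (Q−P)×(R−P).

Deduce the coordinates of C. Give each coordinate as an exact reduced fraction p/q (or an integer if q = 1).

1. C_x = 27/5  [line 8/5·x + -16/5·y + 72/5 = 0 ∩ |CB|² = 18/5]
2. C_y = 36/5  [line 8/5·x + -16/5·y + 72/5 = 0 ∩ |CB|² = 18/5]
   → C = (27/5, 36/5)

C = (27/5, 36/5)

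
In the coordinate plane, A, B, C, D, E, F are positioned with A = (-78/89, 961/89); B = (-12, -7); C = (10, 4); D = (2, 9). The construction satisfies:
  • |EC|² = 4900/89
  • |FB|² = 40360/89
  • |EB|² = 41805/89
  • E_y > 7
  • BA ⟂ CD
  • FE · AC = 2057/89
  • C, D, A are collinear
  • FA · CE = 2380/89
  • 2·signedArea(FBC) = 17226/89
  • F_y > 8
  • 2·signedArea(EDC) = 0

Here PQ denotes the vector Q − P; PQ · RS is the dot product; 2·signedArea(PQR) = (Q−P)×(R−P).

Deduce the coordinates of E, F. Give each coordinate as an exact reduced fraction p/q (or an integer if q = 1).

1. E_x = 330/89  [line 5·x + 8·y + -82 = 0 ∩ |EC|² = 4900/89]
2. E_y = 706/89  [line 5·x + 8·y + -82 = 0 ∩ |EC|² = 4900/89]
   → E = (330/89, 706/89)
3. F_x = 194/89  [2·signedArea(FBC) = 17226/89 ∩ FA · CE = 2380/89]
4. F_y = 791/89  [2·signedArea(FBC) = 17226/89 ∩ FA · CE = 2380/89]
   → F = (194/89, 791/89)

E = (330/89, 706/89)
F = (194/89, 791/89)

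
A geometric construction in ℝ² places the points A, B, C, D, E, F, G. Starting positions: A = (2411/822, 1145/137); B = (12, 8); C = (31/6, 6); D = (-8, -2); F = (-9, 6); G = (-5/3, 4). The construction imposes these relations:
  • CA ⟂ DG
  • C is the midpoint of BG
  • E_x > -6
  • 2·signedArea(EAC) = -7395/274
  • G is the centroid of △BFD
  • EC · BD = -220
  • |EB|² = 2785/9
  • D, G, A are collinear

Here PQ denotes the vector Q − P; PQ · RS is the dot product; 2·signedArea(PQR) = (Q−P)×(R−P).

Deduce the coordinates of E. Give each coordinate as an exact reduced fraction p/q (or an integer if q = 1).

E = (-16/3, 5)

1. E_x = -16/3  [EC · BD = -220 ∩ 2·signedArea(EAC) = -7395/274]
2. E_y = 5  [EC · BD = -220 ∩ 2·signedArea(EAC) = -7395/274]
   → E = (-16/3, 5)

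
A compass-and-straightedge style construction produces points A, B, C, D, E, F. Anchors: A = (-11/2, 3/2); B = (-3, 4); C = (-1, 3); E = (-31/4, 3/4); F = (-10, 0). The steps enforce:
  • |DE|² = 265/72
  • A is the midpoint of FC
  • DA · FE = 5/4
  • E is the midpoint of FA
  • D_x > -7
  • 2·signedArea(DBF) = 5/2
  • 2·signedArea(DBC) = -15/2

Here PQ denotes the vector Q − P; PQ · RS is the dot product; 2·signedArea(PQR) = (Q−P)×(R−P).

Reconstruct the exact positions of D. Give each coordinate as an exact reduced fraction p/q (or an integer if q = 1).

D = (-37/6, 11/6)

1. D_x = -37/6  [2·signedArea(DBF) = 5/2 ∩ DA · FE = 5/4]
2. D_y = 11/6  [2·signedArea(DBF) = 5/2 ∩ DA · FE = 5/4]
   → D = (-37/6, 11/6)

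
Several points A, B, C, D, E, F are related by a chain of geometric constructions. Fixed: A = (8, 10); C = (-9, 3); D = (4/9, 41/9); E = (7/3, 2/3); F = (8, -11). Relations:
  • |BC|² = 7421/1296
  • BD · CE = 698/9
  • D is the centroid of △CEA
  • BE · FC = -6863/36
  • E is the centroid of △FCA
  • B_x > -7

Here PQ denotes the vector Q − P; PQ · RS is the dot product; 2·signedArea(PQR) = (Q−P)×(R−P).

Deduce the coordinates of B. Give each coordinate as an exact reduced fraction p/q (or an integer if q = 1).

B = (-239/36, 61/18)

1. B_x = -239/36  [BD · CE = 698/9 ∩ BE · FC = -6863/36]
2. B_y = 61/18  [BD · CE = 698/9 ∩ BE · FC = -6863/36]
   → B = (-239/36, 61/18)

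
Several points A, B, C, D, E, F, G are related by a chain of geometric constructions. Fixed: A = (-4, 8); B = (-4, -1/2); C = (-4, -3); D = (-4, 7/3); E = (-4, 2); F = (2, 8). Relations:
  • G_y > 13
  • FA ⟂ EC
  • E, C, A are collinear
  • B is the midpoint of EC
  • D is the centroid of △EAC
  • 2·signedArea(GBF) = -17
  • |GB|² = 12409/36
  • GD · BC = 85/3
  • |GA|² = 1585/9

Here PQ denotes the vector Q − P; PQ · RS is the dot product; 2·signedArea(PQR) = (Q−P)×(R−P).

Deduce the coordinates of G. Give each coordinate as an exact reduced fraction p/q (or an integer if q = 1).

G = (8, 41/3)

1. G_x = 8  [2·signedArea(GBF) = -17 ∩ GD · BC = 85/3]
2. G_y = 41/3  [2·signedArea(GBF) = -17 ∩ GD · BC = 85/3]
   → G = (8, 41/3)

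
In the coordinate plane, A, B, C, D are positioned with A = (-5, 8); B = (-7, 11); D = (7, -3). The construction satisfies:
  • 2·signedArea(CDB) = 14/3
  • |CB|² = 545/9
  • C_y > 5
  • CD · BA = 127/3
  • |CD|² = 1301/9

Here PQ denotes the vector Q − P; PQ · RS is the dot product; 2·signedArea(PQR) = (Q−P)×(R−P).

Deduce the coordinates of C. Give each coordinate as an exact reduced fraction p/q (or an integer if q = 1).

C = (-5/3, 16/3)

1. C_x = -5/3  [CD · BA = 127/3 ∩ 2·signedArea(CDB) = 14/3]
2. C_y = 16/3  [CD · BA = 127/3 ∩ 2·signedArea(CDB) = 14/3]
   → C = (-5/3, 16/3)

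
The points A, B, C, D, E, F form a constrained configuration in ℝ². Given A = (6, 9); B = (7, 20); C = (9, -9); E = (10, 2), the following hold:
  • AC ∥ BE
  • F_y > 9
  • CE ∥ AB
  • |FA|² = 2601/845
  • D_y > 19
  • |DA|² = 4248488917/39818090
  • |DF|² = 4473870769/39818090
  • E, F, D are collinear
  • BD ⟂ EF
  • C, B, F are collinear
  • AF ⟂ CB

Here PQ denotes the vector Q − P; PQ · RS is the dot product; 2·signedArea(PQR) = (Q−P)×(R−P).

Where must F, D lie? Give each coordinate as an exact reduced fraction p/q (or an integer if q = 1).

D = (181449791/39818090, 765628333/39818090)
F = (6549/845, 7707/845)

1. F_x = 6549/845  [C, B, F are collinear ∩ AF ⟂ CB]
2. F_y = 7707/845  [C, B, F are collinear ∩ AF ⟂ CB]
   → F = (6549/845, 7707/845)
3. D_x = 181449791/39818090  [E, F, D are collinear ∩ BD ⟂ EF]
4. D_y = 765628333/39818090  [E, F, D are collinear ∩ BD ⟂ EF]
   → D = (181449791/39818090, 765628333/39818090)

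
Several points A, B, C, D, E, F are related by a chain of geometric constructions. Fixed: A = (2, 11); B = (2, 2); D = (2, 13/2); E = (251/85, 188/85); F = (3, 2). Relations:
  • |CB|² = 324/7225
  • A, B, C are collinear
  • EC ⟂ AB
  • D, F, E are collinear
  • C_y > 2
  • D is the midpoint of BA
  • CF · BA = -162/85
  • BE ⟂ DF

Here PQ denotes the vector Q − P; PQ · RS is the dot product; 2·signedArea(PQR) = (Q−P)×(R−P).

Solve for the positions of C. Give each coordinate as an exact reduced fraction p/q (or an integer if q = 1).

1. C_x = 2  [A, B, C are collinear ∩ EC ⟂ AB]
2. C_y = 188/85  [A, B, C are collinear ∩ EC ⟂ AB]
   → C = (2, 188/85)

C = (2, 188/85)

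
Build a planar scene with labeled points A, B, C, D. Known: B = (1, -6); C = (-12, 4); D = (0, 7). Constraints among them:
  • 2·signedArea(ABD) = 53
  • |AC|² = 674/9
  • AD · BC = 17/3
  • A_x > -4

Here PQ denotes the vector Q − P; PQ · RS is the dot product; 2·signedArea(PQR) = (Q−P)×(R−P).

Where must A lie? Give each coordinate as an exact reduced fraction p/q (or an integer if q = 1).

1. A_x = -11/3  [2·signedArea(ABD) = 53 ∩ AD · BC = 17/3]
2. A_y = 5/3  [2·signedArea(ABD) = 53 ∩ AD · BC = 17/3]
   → A = (-11/3, 5/3)

A = (-11/3, 5/3)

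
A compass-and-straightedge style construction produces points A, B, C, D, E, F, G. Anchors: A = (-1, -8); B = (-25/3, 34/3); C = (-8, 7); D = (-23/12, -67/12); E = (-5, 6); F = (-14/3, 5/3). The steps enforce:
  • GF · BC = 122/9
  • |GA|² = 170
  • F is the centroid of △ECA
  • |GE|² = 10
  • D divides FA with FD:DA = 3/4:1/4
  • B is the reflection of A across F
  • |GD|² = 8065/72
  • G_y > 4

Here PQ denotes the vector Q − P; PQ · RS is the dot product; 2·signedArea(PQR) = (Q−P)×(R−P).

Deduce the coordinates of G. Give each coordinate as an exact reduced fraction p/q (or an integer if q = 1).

1. G_x = -2  [line -1/3·x + 13/3·y + -67/3 = 0 ∩ |GA|² = 170]
2. G_y = 5  [line -1/3·x + 13/3·y + -67/3 = 0 ∩ |GA|² = 170]
   → G = (-2, 5)

G = (-2, 5)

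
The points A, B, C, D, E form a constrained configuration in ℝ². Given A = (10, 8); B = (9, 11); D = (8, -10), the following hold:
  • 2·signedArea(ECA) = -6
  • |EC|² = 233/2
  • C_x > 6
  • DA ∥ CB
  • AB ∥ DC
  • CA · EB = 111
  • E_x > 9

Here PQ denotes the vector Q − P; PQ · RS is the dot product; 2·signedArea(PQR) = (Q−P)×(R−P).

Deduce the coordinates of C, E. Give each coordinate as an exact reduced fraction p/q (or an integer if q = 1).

1. C_x = 7  [DA ∥ CB ∩ AB ∥ DC]
2. C_y = -7  [DA ∥ CB ∩ AB ∥ DC]
   → C = (7, -7)
3. E_x = 19/2  [2·signedArea(ECA) = -6 ∩ CA · EB = 111]
4. E_y = 7/2  [2·signedArea(ECA) = -6 ∩ CA · EB = 111]
   → E = (19/2, 7/2)

C = (7, -7)
E = (19/2, 7/2)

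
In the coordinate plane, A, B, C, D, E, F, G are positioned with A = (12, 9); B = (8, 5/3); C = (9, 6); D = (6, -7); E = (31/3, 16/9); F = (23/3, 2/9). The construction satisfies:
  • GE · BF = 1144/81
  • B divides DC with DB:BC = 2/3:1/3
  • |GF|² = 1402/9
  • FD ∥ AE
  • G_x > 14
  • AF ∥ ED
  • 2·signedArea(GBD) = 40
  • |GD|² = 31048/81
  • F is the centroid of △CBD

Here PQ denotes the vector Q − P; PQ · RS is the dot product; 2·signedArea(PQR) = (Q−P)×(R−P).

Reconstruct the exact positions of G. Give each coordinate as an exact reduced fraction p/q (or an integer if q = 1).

G = (44/3, 95/9)

1. G_x = 44/3  [2·signedArea(GBD) = 40 ∩ GE · BF = 1144/81]
2. G_y = 95/9  [2·signedArea(GBD) = 40 ∩ GE · BF = 1144/81]
   → G = (44/3, 95/9)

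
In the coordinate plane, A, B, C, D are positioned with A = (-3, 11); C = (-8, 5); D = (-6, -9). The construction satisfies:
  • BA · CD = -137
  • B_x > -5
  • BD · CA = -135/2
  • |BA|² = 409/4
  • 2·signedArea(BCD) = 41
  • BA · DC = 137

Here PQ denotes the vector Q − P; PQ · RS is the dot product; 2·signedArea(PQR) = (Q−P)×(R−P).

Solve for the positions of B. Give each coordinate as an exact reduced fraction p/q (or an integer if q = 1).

1. B_x = -9/2  [BA · CD = -137 ∩ BD · CA = -135/2]
2. B_y = 1  [BA · CD = -137 ∩ BD · CA = -135/2]
   → B = (-9/2, 1)

B = (-9/2, 1)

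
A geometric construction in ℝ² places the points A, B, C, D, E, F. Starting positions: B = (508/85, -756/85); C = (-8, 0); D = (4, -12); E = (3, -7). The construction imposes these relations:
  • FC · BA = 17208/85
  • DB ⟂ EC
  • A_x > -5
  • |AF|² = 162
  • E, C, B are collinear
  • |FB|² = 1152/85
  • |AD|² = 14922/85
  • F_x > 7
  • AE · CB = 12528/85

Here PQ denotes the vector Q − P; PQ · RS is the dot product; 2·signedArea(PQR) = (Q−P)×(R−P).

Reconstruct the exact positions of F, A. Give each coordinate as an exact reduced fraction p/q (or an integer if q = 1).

A = (-341/85, -123/85)
F = (676/85, -492/85)

1. A_x = -341/85  [line -1188/85·x + 756/85·y + -216/5 = 0 ∩ |AD|² = 14922/85]
2. A_y = -123/85  [line -1188/85·x + 756/85·y + -216/5 = 0 ∩ |AD|² = 14922/85]
   → A = (-341/85, -123/85)
3. F_x = 676/85  [line 849/85·x + -633/85·y + -10416/85 = 0 ∩ |FB|² = 1152/85]
4. F_y = -492/85  [line 849/85·x + -633/85·y + -10416/85 = 0 ∩ |FB|² = 1152/85]
   → F = (676/85, -492/85)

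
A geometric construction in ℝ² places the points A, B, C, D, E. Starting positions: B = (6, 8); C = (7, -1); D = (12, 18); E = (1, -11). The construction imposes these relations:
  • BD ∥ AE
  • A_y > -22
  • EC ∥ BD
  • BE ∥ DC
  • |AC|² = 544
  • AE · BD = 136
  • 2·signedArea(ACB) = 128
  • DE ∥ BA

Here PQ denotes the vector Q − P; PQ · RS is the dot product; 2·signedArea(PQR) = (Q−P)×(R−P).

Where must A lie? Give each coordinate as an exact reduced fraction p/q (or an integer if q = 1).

1. A_x = -5  [BD ∥ AE ∩ DE ∥ BA]
2. A_y = -21  [BD ∥ AE ∩ DE ∥ BA]
   → A = (-5, -21)

A = (-5, -21)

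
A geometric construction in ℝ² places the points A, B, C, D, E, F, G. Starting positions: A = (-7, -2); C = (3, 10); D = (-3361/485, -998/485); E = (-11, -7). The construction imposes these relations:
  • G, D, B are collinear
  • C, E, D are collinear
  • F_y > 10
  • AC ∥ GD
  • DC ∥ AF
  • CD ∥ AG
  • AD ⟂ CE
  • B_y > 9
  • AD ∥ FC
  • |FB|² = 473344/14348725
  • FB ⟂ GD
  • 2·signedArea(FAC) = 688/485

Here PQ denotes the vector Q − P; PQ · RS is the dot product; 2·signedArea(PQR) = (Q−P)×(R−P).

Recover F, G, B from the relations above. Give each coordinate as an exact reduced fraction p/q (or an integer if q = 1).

1. F_x = 1421/485  [AD ∥ FC ∩ DC ∥ AF]
2. F_y = 4878/485  [AD ∥ FC ∩ DC ∥ AF]
   → F = (1421/485, 4878/485)
3. G_x = -8211/485  [AC ∥ GD ∩ CD ∥ AG]
4. G_y = -6818/485  [AC ∥ GD ∩ CD ∥ AG]
   → G = (-8211/485, -6818/485)
5. B_x = 90809/29585  [G, D, B are collinear ∩ FB ⟂ GD]
6. B_y = 294118/29585  [G, D, B are collinear ∩ FB ⟂ GD]
   → B = (90809/29585, 294118/29585)

B = (90809/29585, 294118/29585)
F = (1421/485, 4878/485)
G = (-8211/485, -6818/485)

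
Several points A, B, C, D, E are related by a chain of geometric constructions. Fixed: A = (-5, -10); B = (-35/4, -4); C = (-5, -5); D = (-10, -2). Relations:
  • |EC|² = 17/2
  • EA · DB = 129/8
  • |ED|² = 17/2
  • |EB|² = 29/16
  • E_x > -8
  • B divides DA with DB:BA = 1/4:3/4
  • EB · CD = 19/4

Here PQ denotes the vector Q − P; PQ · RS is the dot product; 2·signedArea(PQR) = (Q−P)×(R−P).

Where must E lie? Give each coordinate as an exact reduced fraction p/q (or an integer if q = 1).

E = (-15/2, -7/2)

1. E_x = -15/2  [EA · DB = 129/8 ∩ EB · CD = 19/4]
2. E_y = -7/2  [EA · DB = 129/8 ∩ EB · CD = 19/4]
   → E = (-15/2, -7/2)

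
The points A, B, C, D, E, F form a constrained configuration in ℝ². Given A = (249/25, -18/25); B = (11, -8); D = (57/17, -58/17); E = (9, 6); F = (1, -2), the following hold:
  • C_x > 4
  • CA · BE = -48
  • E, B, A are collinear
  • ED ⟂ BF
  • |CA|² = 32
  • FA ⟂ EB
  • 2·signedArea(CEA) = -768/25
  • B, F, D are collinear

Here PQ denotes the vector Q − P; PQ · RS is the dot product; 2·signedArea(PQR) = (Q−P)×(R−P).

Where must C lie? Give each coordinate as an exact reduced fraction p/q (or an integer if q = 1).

1. C_x = 5  [2·signedArea(CEA) = -768/25 ∩ CA · BE = -48]
2. C_y = 2  [2·signedArea(CEA) = -768/25 ∩ CA · BE = -48]
   → C = (5, 2)

C = (5, 2)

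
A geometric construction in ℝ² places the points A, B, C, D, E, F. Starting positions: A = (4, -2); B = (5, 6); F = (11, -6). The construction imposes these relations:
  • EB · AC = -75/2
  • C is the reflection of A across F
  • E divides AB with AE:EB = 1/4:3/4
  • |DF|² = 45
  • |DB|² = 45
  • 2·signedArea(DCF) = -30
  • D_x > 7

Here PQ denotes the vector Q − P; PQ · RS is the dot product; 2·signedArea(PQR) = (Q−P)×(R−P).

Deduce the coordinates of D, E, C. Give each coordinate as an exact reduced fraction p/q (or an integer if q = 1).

1. E_x = 17/4  [E divides AB with AE:EB = 1/4:3/4]
2. E_y = 0  [E divides AB with AE:EB = 1/4:3/4]
   → E = (17/4, 0)
3. C_x = 18  [C is the reflection of A across F]
4. C_y = -10  [C is the reflection of A across F]
   → C = (18, -10)
5. D_x = 8  [line -4·x + -7·y + 32 = 0 ∩ |DB|² = 45]
6. D_y = 0  [line -4·x + -7·y + 32 = 0 ∩ |DB|² = 45]
   → D = (8, 0)

C = (18, -10)
D = (8, 0)
E = (17/4, 0)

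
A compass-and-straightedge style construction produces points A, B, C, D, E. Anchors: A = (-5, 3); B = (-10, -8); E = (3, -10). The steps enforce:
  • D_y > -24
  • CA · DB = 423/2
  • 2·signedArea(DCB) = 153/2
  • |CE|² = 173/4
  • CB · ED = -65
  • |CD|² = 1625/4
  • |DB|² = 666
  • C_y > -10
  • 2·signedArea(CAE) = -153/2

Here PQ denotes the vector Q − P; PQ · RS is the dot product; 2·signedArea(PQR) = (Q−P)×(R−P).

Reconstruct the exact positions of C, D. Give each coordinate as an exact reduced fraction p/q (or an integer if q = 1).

C = (-7/2, -9)
D = (11, -23)

1. C_x = -7/2  [line 13·x + 8·y + 235/2 = 0 ∩ |CE|² = 173/4]
2. C_y = -9  [line 13·x + 8·y + 235/2 = 0 ∩ |CE|² = 173/4]
   → C = (-7/2, -9)
3. D_x = 11  [CA · DB = 423/2 ∩ 2·signedArea(DCB) = 153/2]
4. D_y = -23  [CA · DB = 423/2 ∩ 2·signedArea(DCB) = 153/2]
   → D = (11, -23)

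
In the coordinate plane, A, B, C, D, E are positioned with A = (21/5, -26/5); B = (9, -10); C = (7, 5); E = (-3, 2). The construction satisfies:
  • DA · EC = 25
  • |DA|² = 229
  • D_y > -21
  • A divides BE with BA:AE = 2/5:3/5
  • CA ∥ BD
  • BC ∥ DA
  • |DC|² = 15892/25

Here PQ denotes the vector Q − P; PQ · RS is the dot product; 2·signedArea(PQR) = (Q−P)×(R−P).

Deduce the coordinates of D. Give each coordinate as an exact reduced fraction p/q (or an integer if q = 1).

D = (31/5, -101/5)

1. D_x = 31/5  [BC ∥ DA ∩ CA ∥ BD]
2. D_y = -101/5  [BC ∥ DA ∩ CA ∥ BD]
   → D = (31/5, -101/5)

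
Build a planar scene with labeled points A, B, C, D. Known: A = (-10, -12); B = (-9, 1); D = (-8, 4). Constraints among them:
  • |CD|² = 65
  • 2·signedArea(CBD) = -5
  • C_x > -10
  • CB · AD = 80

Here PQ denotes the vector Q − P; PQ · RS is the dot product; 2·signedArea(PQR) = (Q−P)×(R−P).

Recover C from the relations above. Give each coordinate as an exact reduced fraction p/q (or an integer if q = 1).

C = (-9, -4)

1. C_x = -9  [CB · AD = 80 ∩ 2·signedArea(CBD) = -5]
2. C_y = -4  [CB · AD = 80 ∩ 2·signedArea(CBD) = -5]
   → C = (-9, -4)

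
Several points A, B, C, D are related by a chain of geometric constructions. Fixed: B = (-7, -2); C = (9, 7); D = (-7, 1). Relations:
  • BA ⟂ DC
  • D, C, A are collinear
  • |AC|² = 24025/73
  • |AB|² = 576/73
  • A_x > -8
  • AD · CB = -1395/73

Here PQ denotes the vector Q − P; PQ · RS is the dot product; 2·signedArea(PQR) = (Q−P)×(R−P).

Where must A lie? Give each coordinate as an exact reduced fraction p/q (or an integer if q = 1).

1. A_x = -583/73  [D, C, A are collinear ∩ BA ⟂ DC]
2. A_y = 46/73  [D, C, A are collinear ∩ BA ⟂ DC]
   → A = (-583/73, 46/73)

A = (-583/73, 46/73)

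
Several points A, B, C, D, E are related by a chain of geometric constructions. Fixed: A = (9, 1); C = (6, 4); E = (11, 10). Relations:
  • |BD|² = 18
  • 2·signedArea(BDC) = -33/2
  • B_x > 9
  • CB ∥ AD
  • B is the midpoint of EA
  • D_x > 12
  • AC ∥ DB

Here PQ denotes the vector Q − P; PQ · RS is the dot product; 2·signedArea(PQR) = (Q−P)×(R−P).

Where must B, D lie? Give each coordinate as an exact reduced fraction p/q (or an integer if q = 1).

1. B_x = 10  [B is the midpoint of EA]
2. B_y = 11/2  [B is the midpoint of EA]
   → B = (10, 11/2)
3. D_x = 13  [AC ∥ DB ∩ CB ∥ AD]
4. D_y = 5/2  [AC ∥ DB ∩ CB ∥ AD]
   → D = (13, 5/2)

B = (10, 11/2)
D = (13, 5/2)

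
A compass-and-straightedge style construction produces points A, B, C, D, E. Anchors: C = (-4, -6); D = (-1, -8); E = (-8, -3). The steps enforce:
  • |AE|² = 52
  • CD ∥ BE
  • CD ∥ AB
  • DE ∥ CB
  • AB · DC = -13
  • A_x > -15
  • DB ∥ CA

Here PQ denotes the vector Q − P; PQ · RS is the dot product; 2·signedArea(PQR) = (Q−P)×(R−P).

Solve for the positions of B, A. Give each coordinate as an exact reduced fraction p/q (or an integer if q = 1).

A = (-14, 1)
B = (-11, -1)

1. B_x = -11  [CD ∥ BE ∩ DE ∥ CB]
2. B_y = -1  [CD ∥ BE ∩ DE ∥ CB]
   → B = (-11, -1)
3. A_x = -14  [CD ∥ AB ∩ DB ∥ CA]
4. A_y = 1  [CD ∥ AB ∩ DB ∥ CA]
   → A = (-14, 1)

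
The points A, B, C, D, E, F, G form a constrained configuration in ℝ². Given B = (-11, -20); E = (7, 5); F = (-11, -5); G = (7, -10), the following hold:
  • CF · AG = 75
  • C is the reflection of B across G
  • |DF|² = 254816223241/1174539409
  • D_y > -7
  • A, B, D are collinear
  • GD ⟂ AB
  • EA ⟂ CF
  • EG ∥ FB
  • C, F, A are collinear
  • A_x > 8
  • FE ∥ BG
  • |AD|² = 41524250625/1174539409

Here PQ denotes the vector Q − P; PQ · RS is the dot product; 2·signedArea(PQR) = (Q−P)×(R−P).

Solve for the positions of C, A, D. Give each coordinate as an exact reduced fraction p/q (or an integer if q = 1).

1. C_x = 25  [C is the reflection of B across G]
2. C_y = 0  [C is the reflection of B across G]
   → C = (25, 0)
3. A_x = 10597/1321  [C, F, A are collinear ∩ EA ⟂ CF]
4. A_y = -3115/1321  [C, F, A are collinear ∩ EA ⟂ CF]
   → A = (10597/1321, -3115/1321)
5. D_x = 4301641813/1174539409  [A, B, D are collinear ∩ GD ⟂ AB]
6. D_y = -7518613210/1174539409  [A, B, D are collinear ∩ GD ⟂ AB]
   → D = (4301641813/1174539409, -7518613210/1174539409)

A = (10597/1321, -3115/1321)
C = (25, 0)
D = (4301641813/1174539409, -7518613210/1174539409)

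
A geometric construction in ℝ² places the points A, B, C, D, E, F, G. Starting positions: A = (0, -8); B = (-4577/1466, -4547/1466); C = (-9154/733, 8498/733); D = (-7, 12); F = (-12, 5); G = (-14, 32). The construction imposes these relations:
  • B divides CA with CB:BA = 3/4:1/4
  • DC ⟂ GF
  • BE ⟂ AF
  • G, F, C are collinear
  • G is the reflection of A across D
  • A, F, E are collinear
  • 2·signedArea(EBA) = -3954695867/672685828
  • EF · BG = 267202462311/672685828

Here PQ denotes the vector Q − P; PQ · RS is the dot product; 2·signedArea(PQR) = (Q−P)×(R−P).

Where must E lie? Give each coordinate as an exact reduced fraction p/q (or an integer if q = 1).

1. E_x = -889662/229429  [A, F, E are collinear ∩ BE ⟂ AF]
2. E_y = -1743263/458858  [A, F, E are collinear ∩ BE ⟂ AF]
   → E = (-889662/229429, -1743263/458858)

E = (-889662/229429, -1743263/458858)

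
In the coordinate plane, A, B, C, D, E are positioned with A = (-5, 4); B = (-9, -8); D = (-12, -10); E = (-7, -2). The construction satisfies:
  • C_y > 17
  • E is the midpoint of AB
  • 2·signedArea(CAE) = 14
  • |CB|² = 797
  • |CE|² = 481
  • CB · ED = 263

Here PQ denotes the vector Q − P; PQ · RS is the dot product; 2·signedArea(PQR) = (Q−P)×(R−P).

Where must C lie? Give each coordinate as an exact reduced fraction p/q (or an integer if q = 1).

C = (2, 18)

1. C_x = 2  [2·signedArea(CAE) = 14 ∩ CB · ED = 263]
2. C_y = 18  [2·signedArea(CAE) = 14 ∩ CB · ED = 263]
   → C = (2, 18)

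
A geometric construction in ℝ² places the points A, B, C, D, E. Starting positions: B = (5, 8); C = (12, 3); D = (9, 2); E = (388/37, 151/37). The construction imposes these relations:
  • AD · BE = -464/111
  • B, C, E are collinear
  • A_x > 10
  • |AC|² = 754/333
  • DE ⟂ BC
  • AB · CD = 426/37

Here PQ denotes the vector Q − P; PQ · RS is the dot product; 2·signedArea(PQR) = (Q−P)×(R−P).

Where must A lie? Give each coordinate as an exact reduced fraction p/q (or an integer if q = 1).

A = (1165/111, 112/37)

1. A_x = 1165/111  [AD · BE = -464/111 ∩ AB · CD = 426/37]
2. A_y = 112/37  [AD · BE = -464/111 ∩ AB · CD = 426/37]
   → A = (1165/111, 112/37)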